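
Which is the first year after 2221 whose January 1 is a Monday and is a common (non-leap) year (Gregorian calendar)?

2227

Jan 1 advances by 2 weekdays after a leap year and by 1 after a common year.
2221: Jan 1 is Monday.
2222: Tuesday
2223: Wednesday
2224: Thursday (leap)
2225: Saturday
2226: Sunday
2227: Monday
2227 begins on a Monday and is a common year.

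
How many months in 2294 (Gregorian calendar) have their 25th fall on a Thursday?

Check the 25th of each month of 2294: Jan 25: Thu, Feb 25: Sun, Mar 25: Sun, Apr 25: Wed, May 25: Fri, Jun 25: Mon, Jul 25: Wed, Aug 25: Sat, Sep 25: Tue, Oct 25: Thu, Nov 25: Sun, Dec 25: Tue.
Thursday occurs in January, October — 2 months.

2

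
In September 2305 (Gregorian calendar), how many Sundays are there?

4

September 2305 has 30 days and begins on Friday.
The first Sunday is September 3.
Sundays fall on 3, 10, 17, 24 — that's 4.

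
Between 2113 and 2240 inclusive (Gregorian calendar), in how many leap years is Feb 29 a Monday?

Leap years in 2113–2240: 31 of them.
Feb 29 weekday advances by 5 (mod 7) from one leap year to the next four years later (or differs when a century non-leap intervenes).
Leap-day weekdays: 2116:Sat 2120:Thu 2124:Tue 2128:Sun 2132:Fri 2136:Wed 2140:Mon✓ 2144:Sat 2148:Thu 2152:Tue 2156:Sun 2160:Fri 2164:Wed …(5 more)… 2188:Fri 2192:Wed 2196:Mon✓ 2204:Wed 2208:Mon✓ 2212:Sat 2216:Thu 2220:Tue 2224:Sun 2228:Fri 2232:Wed 2236:Mon✓ 2240:Sat
Monday: 2140, 2168, 2196, 2208, 2236 → 5.

5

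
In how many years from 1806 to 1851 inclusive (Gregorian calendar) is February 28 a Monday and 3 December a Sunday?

Check each year's weekday for February 28 and 3 December:
  1806: Fri/Wed  1807: Sat/Thu  1808: Sun/Sat  1809: Tue/Sun  1810: Wed/Mon  1811: Thu/Tue  1812: Fri/Thu  1813: Sun/Fri  1814: Mon/Sat  1815: Tue/Sun  1816: Wed/Tue  1817: Fri/Wed  1818: Sat/Thu  1819: Sun/Fri  …(18 more)…  1838: Wed/Mon  1839: Thu/Tue  1840: Fri/Thu  1841: Sun/Fri  1842: Mon/Sat  1843: Tue/Sun  1844: Wed/Tue  1845: Fri/Wed  1846: Sat/Thu  1847: Sun/Fri  1848: Mon/Sun ✓  1849: Wed/Mon  1850: Thu/Tue  1851: Fri/Wed
Both conditions hold in: 1820, 1848 — 2.

2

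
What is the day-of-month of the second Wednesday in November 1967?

November 1, 1967 is a Wednesday, so the first Wednesday is the 1st.
The second Wednesday is 1 + 7 = 8.

8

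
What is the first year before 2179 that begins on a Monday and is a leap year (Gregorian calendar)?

Jan 1 advances by 2 weekdays after a leap year and by 1 after a common year.
2179: Jan 1 is Friday.
2178: Thursday
2177: Wednesday
2176: Monday (leap)
2176 begins on a Monday and is a leap year.

2176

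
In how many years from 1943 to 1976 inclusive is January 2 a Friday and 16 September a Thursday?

2

Check each year's weekday for January 2 and 16 September:
  1943: Sat/Thu  1944: Sun/Sat  1945: Tue/Sun  1946: Wed/Mon  1947: Thu/Tue  1948: Fri/Thu ✓  1949: Sun/Fri  1950: Mon/Sat  1951: Tue/Sun  1952: Wed/Tue  1953: Fri/Wed  1954: Sat/Thu  1955: Sun/Fri  1956: Mon/Sun  …(6 more)…  1963: Wed/Mon  1964: Thu/Wed  1965: Sat/Thu  1966: Sun/Fri  1967: Mon/Sat  1968: Tue/Mon  1969: Thu/Tue  1970: Fri/Wed  1971: Sat/Thu  1972: Sun/Sat  1973: Tue/Sun  1974: Wed/Mon  1975: Thu/Tue  1976: Fri/Thu ✓
Both conditions hold in: 1948, 1976 — 2.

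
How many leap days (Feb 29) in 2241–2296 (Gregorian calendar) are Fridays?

2

Leap years in 2241–2296: 14 of them.
Feb 29 weekday advances by 5 (mod 7) from one leap year to the next four years later (or differs when a century non-leap intervenes).
Leap-day weekdays: 2244:Thu 2248:Tue 2252:Sun 2256:Fri✓ 2260:Wed 2264:Mon 2268:Sat 2272:Thu 2276:Tue 2280:Sun 2284:Fri✓ 2288:Wed 2292:Mon 2296:Sat
Friday: 2256, 2284 → 2.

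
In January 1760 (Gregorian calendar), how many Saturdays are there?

January 1760 has 31 days and begins on Tuesday.
The first Saturday is January 5.
Saturdays fall on 5, 12, 19, 26 — that's 4.

4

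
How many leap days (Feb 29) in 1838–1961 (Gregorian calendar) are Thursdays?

Leap years in 1838–1961: 30 of them.
Feb 29 weekday advances by 5 (mod 7) from one leap year to the next four years later (or differs when a century non-leap intervenes).
Leap-day weekdays: 1840:Sat 1844:Thu✓ 1848:Tue 1852:Sun 1856:Fri 1860:Wed 1864:Mon 1868:Sat 1872:Thu✓ 1876:Tue 1880:Sun 1884:Fri 1888:Wed …(4 more)… 1912:Thu✓ 1916:Tue 1920:Sun 1924:Fri 1928:Wed 1932:Mon 1936:Sat 1940:Thu✓ 1944:Tue 1948:Sun 1952:Fri 1956:Wed 1960:Mon
Thursday: 1844, 1872, 1912, 1940 → 4.

4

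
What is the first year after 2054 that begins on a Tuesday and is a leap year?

Jan 1 advances by 2 weekdays after a leap year and by 1 after a common year.
2054: Jan 1 is Thursday.
2055: Friday
2056: Saturday (leap)
2057: Monday
2058: Tuesday
2059: Wednesday
2060: Thursday (leap)
2061: Saturday
2062: Sunday
2063: Monday
2064: Tuesday (leap)
2064 begins on a Tuesday and is a leap year.

2064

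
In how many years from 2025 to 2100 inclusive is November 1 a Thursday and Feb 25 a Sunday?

Check each year's weekday for November 1 and Feb 25:
  2025: Sat/Tue  2026: Sun/Wed  2027: Mon/Thu  2028: Wed/Fri  2029: Thu/Sun ✓  2030: Fri/Mon  2031: Sat/Tue  2032: Mon/Wed  2033: Tue/Fri  2034: Wed/Sat  2035: Thu/Sun ✓  2036: Sat/Mon  2037: Sun/Wed  2038: Mon/Thu  …(48 more)…  2087: Sat/Tue  2088: Mon/Wed  2089: Tue/Fri  2090: Wed/Sat  2091: Thu/Sun ✓  2092: Sat/Mon  2093: Sun/Wed  2094: Mon/Thu  2095: Tue/Fri  2096: Thu/Sat  2097: Fri/Mon  2098: Sat/Tue  2099: Sun/Wed  2100: Mon/Thu
Both conditions hold in: 2029, 2035, 2046, 2057, 2063, 2074, 2085, 2091 — 8.

8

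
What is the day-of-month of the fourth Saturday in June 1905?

24

June 1, 1905 is a Thursday, so the first Saturday is the 3rd.
The fourth Saturday is 3 + 21 = 24.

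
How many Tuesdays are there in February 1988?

4

February 1988 has 29 days and begins on Monday.
The first Tuesday is February 2.
Tuesdays fall on 2, 9, 16, 23 — that's 4.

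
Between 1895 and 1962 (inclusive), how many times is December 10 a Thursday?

Track December 10's weekday year by year (advancing +1, or +2 across a Feb 29):
  1895: Tue  1896: Thu (+2) ✓  1897: Fri (+1)  1898: Sat (+1)  1899: Sun (+1)
  1900: Mon (+1)  1901: Tue (+1)  1902: Wed (+1)  1903: Thu (+1) ✓  1904: Sat (+2)
  1905: Sun (+1)  1906: Mon (+1)  1907: Tue (+1)  1908: Thu (+2) ✓  … (40 more years) …
  1949: Sat (+1)  1950: Sun (+1)  1951: Mon (+1)  1952: Wed (+2)  1953: Thu (+1) ✓
  1954: Fri (+1)  1955: Sat (+1)  1956: Mon (+2)  1957: Tue (+1)  1958: Wed (+1)
  1959: Thu (+1) ✓  1960: Sat (+2)  1961: Sun (+1)  1962: Mon (+1)
Thursday years: 1896, 1903, 1908, 1914, 1925, 1931, 1936, 1942, 1953, 1959 — 10 in total.

10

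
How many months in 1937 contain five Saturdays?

4

A month of length L has five Saturdays iff its first Saturday is on day ≤ L−28 (so day 1–3 in a 31-day month, 1–2 in a 30-day month, day 1 in a leap February).
Checking each month of 1937: Jan starts Fri (31d) ✓; Feb starts Mon (28d); Mar starts Mon (31d); Apr starts Thu (30d); May starts Sat (31d) ✓; Jun starts Tue (30d); Jul starts Thu (31d) ✓; Aug starts Sun (31d); Sep starts Wed (30d); Oct starts Fri (31d) ✓; Nov starts Mon (30d); Dec starts Wed (31d).
Five-Saturday months: January, May, July, October → 4.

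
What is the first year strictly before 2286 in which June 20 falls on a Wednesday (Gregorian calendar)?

2283

From one year to the next, a fixed date's weekday advances by 1, or by 2 when a Feb 29 lies between the two dates.
2286: June 20 is Sunday.
2285: Saturday (−1)
2284: Friday (−1)
2283: Wednesday (−2)
June 20 falls on a Wednesday in 2283.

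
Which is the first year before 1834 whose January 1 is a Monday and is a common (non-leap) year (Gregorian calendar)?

Jan 1 advances by 2 weekdays after a leap year and by 1 after a common year.
1834: Jan 1 is Wednesday.
1833: Tuesday
1832: Sunday (leap)
1831: Saturday
1830: Friday
1829: Thursday
1828: Tuesday (leap)
1827: Monday
1827 begins on a Monday and is a common year.

1827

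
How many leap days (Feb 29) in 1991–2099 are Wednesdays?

4

Leap years in 1991–2099: 27 of them.
Feb 29 weekday advances by 5 (mod 7) from one leap year to the next four years later (or differs when a century non-leap intervenes).
Leap-day weekdays: 1992:Sat 1996:Thu 2000:Tue 2004:Sun 2008:Fri 2012:Wed✓ 2016:Mon 2020:Sat 2024:Thu 2028:Tue 2032:Sun 2036:Fri 2040:Wed✓ 2044:Mon 2048:Sat 2052:Thu 2056:Tue 2060:Sun 2064:Fri 2068:Wed✓ 2072:Mon 2076:Sat 2080:Thu 2084:Tue 2088:Sun 2092:Fri 2096:Wed✓
Wednesday: 2012, 2040, 2068, 2096 → 4.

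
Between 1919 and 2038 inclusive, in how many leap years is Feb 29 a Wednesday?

Leap years in 1919–2038: 30 of them.
Feb 29 weekday advances by 5 (mod 7) from one leap year to the next four years later (or differs when a century non-leap intervenes).
Leap-day weekdays: 1920:Sun 1924:Fri 1928:Wed✓ 1932:Mon 1936:Sat 1940:Thu 1944:Tue 1948:Sun 1952:Fri 1956:Wed✓ 1960:Mon 1964:Sat 1968:Thu …(4 more)… 1988:Mon 1992:Sat 1996:Thu 2000:Tue 2004:Sun 2008:Fri 2012:Wed✓ 2016:Mon 2020:Sat 2024:Thu 2028:Tue 2032:Sun 2036:Fri
Wednesday: 1928, 1956, 1984, 2012 → 4.

4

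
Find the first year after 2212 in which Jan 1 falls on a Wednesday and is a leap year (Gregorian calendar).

2240

Jan 1 advances by 2 weekdays after a leap year and by 1 after a common year.
2212: Jan 1 is Wednesday (leap).
2213: Friday
2214: Saturday
2215: Sunday
2216: Monday (leap)
2217: Wednesday
2218: Thursday
2219: Friday
2220: Saturday (leap)
2221: Monday
2222: Tuesday
2223: Wednesday
2224: Thursday (leap)
2225: Saturday
2226: Sunday
2227: Monday
2228: Tuesday (leap)
2229: Thursday
2230: Friday
2231: Saturday
2232: Sunday (leap)
2233: Tuesday
2234: Wednesday
2235: Thursday
2236: Friday (leap)
2237: Sunday
2238: Monday
2239: Tuesday
2240: Wednesday (leap)
2240 begins on a Wednesday and is a leap year.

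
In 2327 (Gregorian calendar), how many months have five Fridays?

4

A month of length L has five Fridays iff its first Friday is on day ≤ L−28 (so day 1–3 in a 31-day month, 1–2 in a 30-day month, day 1 in a leap February).
Checking each month of 2327: Jan starts Sat (31d); Feb starts Tue (28d); Mar starts Tue (31d); Apr starts Fri (30d) ✓; May starts Sun (31d); Jun starts Wed (30d); Jul starts Fri (31d) ✓; Aug starts Mon (31d); Sep starts Thu (30d) ✓; Oct starts Sat (31d); Nov starts Tue (30d); Dec starts Thu (31d) ✓.
Five-Friday months: April, July, September, December → 4.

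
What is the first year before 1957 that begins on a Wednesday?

Jan 1 advances by 2 weekdays after a leap year and by 1 after a common year.
1957: Jan 1 is Tuesday.
1956: Sunday (leap)
1955: Saturday
1954: Friday
1953: Thursday
1952: Tuesday (leap)
1951: Monday
1950: Sunday
1949: Saturday
1948: Thursday (leap)
1947: Wednesday
1947 begins on a Wednesday

1947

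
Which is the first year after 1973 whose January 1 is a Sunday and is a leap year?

Jan 1 advances by 2 weekdays after a leap year and by 1 after a common year.
1973: Jan 1 is Monday.
1974: Tuesday
1975: Wednesday
1976: Thursday (leap)
1977: Saturday
1978: Sunday
1979: Monday
1980: Tuesday (leap)
1981: Thursday
1982: Friday
1983: Saturday
1984: Sunday (leap)
1984 begins on a Sunday and is a leap year.

1984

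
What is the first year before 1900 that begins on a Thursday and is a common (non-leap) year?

1891

Jan 1 advances by 2 weekdays after a leap year and by 1 after a common year.
1900: Jan 1 is Monday.
1899: Sunday
1898: Saturday
1897: Friday
1896: Wednesday (leap)
1895: Tuesday
1894: Monday
1893: Sunday
1892: Friday (leap)
1891: Thursday
1891 begins on a Thursday and is a common year.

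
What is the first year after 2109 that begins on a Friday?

2112

Jan 1 advances by 2 weekdays after a leap year and by 1 after a common year.
2109: Jan 1 is Tuesday.
2110: Wednesday
2111: Thursday
2112: Friday (leap)
2112 begins on a Friday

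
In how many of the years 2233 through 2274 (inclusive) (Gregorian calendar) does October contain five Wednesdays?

October has 31 days; it has five Wednesdays when Wednesday falls among the first (month-length − 28) days — i.e. when October 1 is one of Wednesday/Tuesday/Monday.
October 1 by year: 2233:Tue✓ 2234:Wed✓ 2235:Thu 2236:Sat 2237:Sun 2238:Mon✓ 2239:Tue✓ 2240:Thu 2241:Fri 2242:Sat 2243:Sun 2244:Tue✓ 2245:Wed✓ 2246:Thu 2247:Fri …(12 more)… 2260:Mon✓ 2261:Tue✓ 2262:Wed✓ 2263:Thu 2264:Sat 2265:Sun 2266:Mon✓ 2267:Tue✓ 2268:Thu 2269:Fri 2270:Sat 2271:Sun 2272:Tue✓ 2273:Wed✓ 2274:Thu
Years with five Wednesdays: 2233, 2234, 2238, 2239, 2244, 2245, 2249, 2250, 2251, 2255, 2256, 2260, 2261, 2262, 2266, 2267, 2272, 2273 → 18.

18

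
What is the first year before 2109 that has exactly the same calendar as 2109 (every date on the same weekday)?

2097

Two years share a calendar iff Jan 1 falls on the same weekday and both are leap or both are common. 2109: Jan 1 is Tuesday, common year.
2108: Jan 1 Sunday, leap
2107: Jan 1 Saturday, common
2106: Jan 1 Friday, common
2105: Jan 1 Thursday, common
2104: Jan 1 Tuesday, leap
2103: Jan 1 Monday, common
2102: Jan 1 Sunday, common
2101: Jan 1 Saturday, common
2100: Jan 1 Friday, common
2099: Jan 1 Thursday, common
2098: Jan 1 Wednesday, common
2097: Jan 1 Tuesday, common
2097 matches on both conditions.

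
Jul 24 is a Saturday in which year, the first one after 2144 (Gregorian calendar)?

From one year to the next, a fixed date's weekday advances by 1, or by 2 when a Feb 29 lies between the two dates.
2144: July 24 is Friday.
2145: Saturday (+1)
Jul 24 falls on a Saturday in 2145.

2145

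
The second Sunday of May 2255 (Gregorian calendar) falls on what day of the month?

May 1, 2255 is a Tuesday, so the first Sunday is the 6th.
The second Sunday is 6 + 7 = 13.

13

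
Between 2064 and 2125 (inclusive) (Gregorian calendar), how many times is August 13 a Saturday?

Track August 13's weekday year by year (advancing +1, or +2 across a Feb 29):
  2064: Wed  2065: Thu (+1)  2066: Fri (+1)  2067: Sat (+1) ✓  2068: Mon (+2)
  2069: Tue (+1)  2070: Wed (+1)  2071: Thu (+1)  2072: Sat (+2) ✓  2073: Sun (+1)
  2074: Mon (+1)  2075: Tue (+1)  2076: Thu (+2)  2077: Fri (+1)  … (34 more years) …
  2112: Sat (+2) ✓  2113: Sun (+1)  2114: Mon (+1)  2115: Tue (+1)  2116: Thu (+2)
  2117: Fri (+1)  2118: Sat (+1) ✓  2119: Sun (+1)  2120: Tue (+2)  2121: Wed (+1)
  2122: Thu (+1)  2123: Fri (+1)  2124: Sun (+2)  2125: Mon (+1)
Saturday years: 2067, 2072, 2078, 2089, 2095, 2101, 2107, 2112, 2118 — 9 in total.

9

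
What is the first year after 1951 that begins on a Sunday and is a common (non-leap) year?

Jan 1 advances by 2 weekdays after a leap year and by 1 after a common year.
1951: Jan 1 is Monday.
1952: Tuesday (leap)
1953: Thursday
1954: Friday
1955: Saturday
1956: Sunday (leap)
1957: Tuesday
1958: Wednesday
1959: Thursday
1960: Friday (leap)
1961: Sunday
1961 begins on a Sunday and is a common year.

1961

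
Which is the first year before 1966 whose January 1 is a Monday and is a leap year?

Jan 1 advances by 2 weekdays after a leap year and by 1 after a common year.
1966: Jan 1 is Saturday.
1965: Friday
1964: Wednesday (leap)
1963: Tuesday
1962: Monday
1961: Sunday
1960: Friday (leap)
1959: Thursday
1958: Wednesday
1957: Tuesday
1956: Sunday (leap)
1955: Saturday
1954: Friday
1953: Thursday
1952: Tuesday (leap)
1951: Monday
1950: Sunday
1949: Saturday
1948: Thursday (leap)
1947: Wednesday
1946: Tuesday
1945: Monday
1944: Saturday (leap)
1943: Friday
1942: Thursday
1941: Wednesday
1940: Monday (leap)
1940 begins on a Monday and is a leap year.

1940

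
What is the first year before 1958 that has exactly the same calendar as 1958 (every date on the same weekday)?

Two years share a calendar iff Jan 1 falls on the same weekday and both are leap or both are common. 1958: Jan 1 is Wednesday, common year.
1957: Jan 1 Tuesday, common
1956: Jan 1 Sunday, leap
1955: Jan 1 Saturday, common
1954: Jan 1 Friday, common
1953: Jan 1 Thursday, common
1952: Jan 1 Tuesday, leap
1951: Jan 1 Monday, common
1950: Jan 1 Sunday, common
1949: Jan 1 Saturday, common
1948: Jan 1 Thursday, leap
1947: Jan 1 Wednesday, common
1947 matches on both conditions.

1947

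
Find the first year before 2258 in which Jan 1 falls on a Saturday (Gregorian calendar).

2253

Jan 1 advances by 2 weekdays after a leap year and by 1 after a common year.
2258: Jan 1 is Friday.
2257: Thursday
2256: Tuesday (leap)
2255: Monday
2254: Sunday
2253: Saturday
2253 begins on a Saturday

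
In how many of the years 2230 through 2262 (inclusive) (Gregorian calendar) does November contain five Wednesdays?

9

November has 30 days; it has five Wednesdays when Wednesday falls among the first (month-length − 28) days — i.e. when November 1 is one of Wednesday/Tuesday.
November 1 by year: 2230:Mon 2231:Tue✓ 2232:Thu 2233:Fri 2234:Sat 2235:Sun 2236:Tue✓ 2237:Wed✓ 2238:Thu 2239:Fri 2240:Sun 2241:Mon 2242:Tue✓ 2243:Wed✓ 2244:Fri …(3 more)… 2248:Wed✓ 2249:Thu 2250:Fri 2251:Sat 2252:Mon 2253:Tue✓ 2254:Wed✓ 2255:Thu 2256:Sat 2257:Sun 2258:Mon 2259:Tue✓ 2260:Thu 2261:Fri 2262:Sat
Years with five Wednesdays: 2231, 2236, 2237, 2242, 2243, 2248, 2253, 2254, 2259 → 9.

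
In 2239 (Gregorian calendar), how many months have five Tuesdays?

A month of length L has five Tuesdays iff its first Tuesday is on day ≤ L−28 (so day 1–3 in a 31-day month, 1–2 in a 30-day month, day 1 in a leap February).
Checking each month of 2239: Jan starts Tue (31d) ✓; Feb starts Fri (28d); Mar starts Fri (31d); Apr starts Mon (30d) ✓; May starts Wed (31d); Jun starts Sat (30d); Jul starts Mon (31d) ✓; Aug starts Thu (31d); Sep starts Sun (30d); Oct starts Tue (31d) ✓; Nov starts Fri (30d); Dec starts Sun (31d) ✓.
Five-Tuesday months: January, April, July, October, December → 5.

5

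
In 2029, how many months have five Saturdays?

A month of length L has five Saturdays iff its first Saturday is on day ≤ L−28 (so day 1–3 in a 31-day month, 1–2 in a 30-day month, day 1 in a leap February).
Checking each month of 2029: Jan starts Mon (31d); Feb starts Thu (28d); Mar starts Thu (31d) ✓; Apr starts Sun (30d); May starts Tue (31d); Jun starts Fri (30d) ✓; Jul starts Sun (31d); Aug starts Wed (31d); Sep starts Sat (30d) ✓; Oct starts Mon (31d); Nov starts Thu (30d); Dec starts Sat (31d) ✓.
Five-Saturday months: March, June, September, December → 4.

4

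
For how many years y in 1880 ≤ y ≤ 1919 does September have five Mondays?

September has 30 days; it has five Mondays when Monday falls among the first (month-length − 28) days — i.e. when September 1 is one of Monday/Sunday.
September 1 by year: 1880:Wed 1881:Thu 1882:Fri 1883:Sat 1884:Mon✓ 1885:Tue 1886:Wed 1887:Thu 1888:Sat 1889:Sun✓ 1890:Mon✓ 1891:Tue 1892:Thu 1893:Fri 1894:Sat …(10 more)… 1905:Fri 1906:Sat 1907:Sun✓ 1908:Tue 1909:Wed 1910:Thu 1911:Fri 1912:Sun✓ 1913:Mon✓ 1914:Tue 1915:Wed 1916:Fri 1917:Sat 1918:Sun✓ 1919:Mon✓
Years with five Mondays: 1884, 1889, 1890, 1895, 1901, 1902, 1907, 1912, 1913, 1918, 1919 → 11.

11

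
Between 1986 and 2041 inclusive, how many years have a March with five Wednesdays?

24

March has 31 days; it has five Wednesdays when Wednesday falls among the first (month-length − 28) days — i.e. when March 1 is one of Wednesday/Tuesday/Monday.
March 1 by year: 1986:Sat 1987:Sun 1988:Tue✓ 1989:Wed✓ 1990:Thu 1991:Fri 1992:Sun 1993:Mon✓ 1994:Tue✓ 1995:Wed✓ 1996:Fri 1997:Sat 1998:Sun 1999:Mon✓ 2000:Wed✓ …(26 more)… 2027:Mon✓ 2028:Wed✓ 2029:Thu 2030:Fri 2031:Sat 2032:Mon✓ 2033:Tue✓ 2034:Wed✓ 2035:Thu 2036:Sat 2037:Sun 2038:Mon✓ 2039:Tue✓ 2040:Thu 2041:Fri
Years with five Wednesdays: 1988, 1989, 1993, 1994, 1995, 1999, 2000, 2004, 2005, 2006, 2010, 2011, 2016, 2017, 2021, 2022, 2023, 2027, 2028, 2032, 2033, 2034, 2038, 2039 → 24.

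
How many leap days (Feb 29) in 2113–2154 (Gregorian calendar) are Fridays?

1

Leap years in 2113–2154: 10 of them.
Feb 29 weekday advances by 5 (mod 7) from one leap year to the next four years later (or differs when a century non-leap intervenes).
Leap-day weekdays: 2116:Sat 2120:Thu 2124:Tue 2128:Sun 2132:Fri✓ 2136:Wed 2140:Mon 2144:Sat 2148:Thu 2152:Tue
Friday: 2132 → 1.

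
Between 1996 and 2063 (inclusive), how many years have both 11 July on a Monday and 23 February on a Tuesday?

Check each year's weekday for 11 July and 23 February:
  1996: Thu/Fri  1997: Fri/Sun  1998: Sat/Mon  1999: Sun/Tue  2000: Tue/Wed  2001: Wed/Fri  2002: Thu/Sat  2003: Fri/Sun  2004: Sun/Mon  2005: Mon/Wed  2006: Tue/Thu  2007: Wed/Fri  2008: Fri/Sat  2009: Sat/Mon  …(40 more)…  2050: Mon/Wed  2051: Tue/Thu  2052: Thu/Fri  2053: Fri/Sun  2054: Sat/Mon  2055: Sun/Tue  2056: Tue/Wed  2057: Wed/Fri  2058: Thu/Sat  2059: Fri/Sun  2060: Sun/Mon  2061: Mon/Wed  2062: Tue/Thu  2063: Wed/Fri
Both conditions hold in: 2016, 2044 — 2.

2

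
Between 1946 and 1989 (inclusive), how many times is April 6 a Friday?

6

Track April 6's weekday year by year (advancing +1, or +2 across a Feb 29):
  1946: Sat  1947: Sun (+1)  1948: Tue (+2)  1949: Wed (+1)  1950: Thu (+1)
  1951: Fri (+1) ✓  1952: Sun (+2)  1953: Mon (+1)  1954: Tue (+1)  1955: Wed (+1)
  1956: Fri (+2) ✓  1957: Sat (+1)  1958: Sun (+1)  1959: Mon (+1)  … (16 more years) …
  1976: Tue (+2)  1977: Wed (+1)  1978: Thu (+1)  1979: Fri (+1) ✓  1980: Sun (+2)
  1981: Mon (+1)  1982: Tue (+1)  1983: Wed (+1)  1984: Fri (+2) ✓  1985: Sat (+1)
  1986: Sun (+1)  1987: Mon (+1)  1988: Wed (+2)  1989: Thu (+1)
Friday years: 1951, 1956, 1962, 1973, 1979, 1984 — 6 in total.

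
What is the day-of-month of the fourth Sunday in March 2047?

March 1, 2047 is a Friday, so the first Sunday is the 3rd.
The fourth Sunday is 3 + 21 = 24.

24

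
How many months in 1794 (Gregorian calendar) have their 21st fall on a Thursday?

Check the 21st of each month of 1794: Jan 21: Tue, Feb 21: Fri, Mar 21: Fri, Apr 21: Mon, May 21: Wed, Jun 21: Sat, Jul 21: Mon, Aug 21: Thu, Sep 21: Sun, Oct 21: Tue, Nov 21: Fri, Dec 21: Sun.
Thursday occurs in August — 1 month.

1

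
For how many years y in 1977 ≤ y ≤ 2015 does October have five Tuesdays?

16

October has 31 days; it has five Tuesdays when Tuesday falls among the first (month-length − 28) days — i.e. when October 1 is one of Tuesday/Monday/Sunday.
October 1 by year: 1977:Sat 1978:Sun✓ 1979:Mon✓ 1980:Wed 1981:Thu 1982:Fri 1983:Sat 1984:Mon✓ 1985:Tue✓ 1986:Wed 1987:Thu 1988:Sat 1989:Sun✓ 1990:Mon✓ 1991:Tue✓ …(9 more)… 2001:Mon✓ 2002:Tue✓ 2003:Wed 2004:Fri 2005:Sat 2006:Sun✓ 2007:Mon✓ 2008:Wed 2009:Thu 2010:Fri 2011:Sat 2012:Mon✓ 2013:Tue✓ 2014:Wed 2015:Thu
Years with five Tuesdays: 1978, 1979, 1984, 1985, 1989, 1990, 1991, 1995, 1996, 2000, 2001, 2002, 2006, 2007, 2012, 2013 → 16.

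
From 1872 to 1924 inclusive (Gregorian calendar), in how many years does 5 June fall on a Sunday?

Track 5 June's weekday year by year (advancing +1, or +2 across a Feb 29):
  1872: Wed  1873: Thu (+1)  1874: Fri (+1)  1875: Sat (+1)  1876: Mon (+2)
  1877: Tue (+1)  1878: Wed (+1)  1879: Thu (+1)  1880: Sat (+2)  1881: Sun (+1) ✓
  1882: Mon (+1)  1883: Tue (+1)  1884: Thu (+2)  1885: Fri (+1)  … (25 more years) …
  1911: Mon (+1)  1912: Wed (+2)  1913: Thu (+1)  1914: Fri (+1)  1915: Sat (+1)
  1916: Mon (+2)  1917: Tue (+1)  1918: Wed (+1)  1919: Thu (+1)  1920: Sat (+2)
  1921: Sun (+1) ✓  1922: Mon (+1)  1923: Tue (+1)  1924: Thu (+2)
Sunday years: 1881, 1887, 1892, 1898, 1904, 1910, 1921 — 7 in total.

7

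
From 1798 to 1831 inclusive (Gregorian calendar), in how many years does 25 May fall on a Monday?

5

Track 25 May's weekday year by year (advancing +1, or +2 across a Feb 29):
  1798: Fri  1799: Sat (+1)  1800: Sun (+1)  1801: Mon (+1) ✓  1802: Tue (+1)
  1803: Wed (+1)  1804: Fri (+2)  1805: Sat (+1)  1806: Sun (+1)  1807: Mon (+1) ✓
  1808: Wed (+2)  1809: Thu (+1)  1810: Fri (+1)  1811: Sat (+1)  … (6 more years) …
  1818: Mon (+1) ✓  1819: Tue (+1)  1820: Thu (+2)  1821: Fri (+1)  1822: Sat (+1)
  1823: Sun (+1)  1824: Tue (+2)  1825: Wed (+1)  1826: Thu (+1)  1827: Fri (+1)
  1828: Sun (+2)  1829: Mon (+1) ✓  1830: Tue (+1)  1831: Wed (+1)
Monday years: 1801, 1807, 1812, 1818, 1829 — 5 in total.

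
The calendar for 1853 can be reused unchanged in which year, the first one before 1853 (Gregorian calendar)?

Two years share a calendar iff Jan 1 falls on the same weekday and both are leap or both are common. 1853: Jan 1 is Saturday, common year.
1852: Jan 1 Thursday, leap
1851: Jan 1 Wednesday, common
1850: Jan 1 Tuesday, common
1849: Jan 1 Monday, common
1848: Jan 1 Saturday, leap
1847: Jan 1 Friday, common
1846: Jan 1 Thursday, common
1845: Jan 1 Wednesday, common
1844: Jan 1 Monday, leap
1843: Jan 1 Sunday, common
1842: Jan 1 Saturday, common
1842 matches on both conditions.

1842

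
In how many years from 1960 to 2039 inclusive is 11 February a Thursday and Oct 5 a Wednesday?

3

Check each year's weekday for 11 February and Oct 5:
  1960: Thu/Wed ✓  1961: Sat/Thu  1962: Sun/Fri  1963: Mon/Sat  1964: Tue/Mon  1965: Thu/Tue  1966: Fri/Wed  1967: Sat/Thu  1968: Sun/Sat  1969: Tue/Sun  1970: Wed/Mon  1971: Thu/Tue  1972: Fri/Thu  1973: Sun/Fri  …(52 more)…  2026: Wed/Mon  2027: Thu/Tue  2028: Fri/Thu  2029: Sun/Fri  2030: Mon/Sat  2031: Tue/Sun  2032: Wed/Tue  2033: Fri/Wed  2034: Sat/Thu  2035: Sun/Fri  2036: Mon/Sun  2037: Wed/Mon  2038: Thu/Tue  2039: Fri/Wed
Both conditions hold in: 1960, 1988, 2016 — 3.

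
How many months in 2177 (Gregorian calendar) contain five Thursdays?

A month of length L has five Thursdays iff its first Thursday is on day ≤ L−28 (so day 1–3 in a 31-day month, 1–2 in a 30-day month, day 1 in a leap February).
Checking each month of 2177: Jan starts Wed (31d) ✓; Feb starts Sat (28d); Mar starts Sat (31d); Apr starts Tue (30d); May starts Thu (31d) ✓; Jun starts Sun (30d); Jul starts Tue (31d) ✓; Aug starts Fri (31d); Sep starts Mon (30d); Oct starts Wed (31d) ✓; Nov starts Sat (30d); Dec starts Mon (31d).
Five-Thursday months: January, May, July, October → 4.

4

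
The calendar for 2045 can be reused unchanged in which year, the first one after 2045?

2051

Two years share a calendar iff Jan 1 falls on the same weekday and both are leap or both are common. 2045: Jan 1 is Sunday, common year.
2046: Jan 1 Monday, common
2047: Jan 1 Tuesday, common
2048: Jan 1 Wednesday, leap
2049: Jan 1 Friday, common
2050: Jan 1 Saturday, common
2051: Jan 1 Sunday, common
2051 matches on both conditions.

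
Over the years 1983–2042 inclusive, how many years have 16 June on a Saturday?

Track 16 June's weekday year by year (advancing +1, or +2 across a Feb 29):
  1983: Thu  1984: Sat (+2) ✓  1985: Sun (+1)  1986: Mon (+1)  1987: Tue (+1)
  1988: Thu (+2)  1989: Fri (+1)  1990: Sat (+1) ✓  1991: Sun (+1)  1992: Tue (+2)
  1993: Wed (+1)  1994: Thu (+1)  1995: Fri (+1)  1996: Sun (+2)  … (32 more years) …
  2029: Sat (+1) ✓  2030: Sun (+1)  2031: Mon (+1)  2032: Wed (+2)  2033: Thu (+1)
  2034: Fri (+1)  2035: Sat (+1) ✓  2036: Mon (+2)  2037: Tue (+1)  2038: Wed (+1)
  2039: Thu (+1)  2040: Sat (+2) ✓  2041: Sun (+1)  2042: Mon (+1)
Saturday years: 1984, 1990, 2001, 2007, 2012, 2018, 2029, 2035, 2040 — 9 in total.

9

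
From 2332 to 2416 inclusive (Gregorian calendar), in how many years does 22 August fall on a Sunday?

Track 22 August's weekday year by year (advancing +1, or +2 across a Feb 29):
  2332: Mon  2333: Tue (+1)  2334: Wed (+1)  2335: Thu (+1)  2336: Sat (+2)
  2337: Sun (+1) ✓  2338: Mon (+1)  2339: Tue (+1)  2340: Thu (+2)  2341: Fri (+1)
  2342: Sat (+1)  2343: Sun (+1) ✓  2344: Tue (+2)  2345: Wed (+1)  … (57 more years) …
  2403: Fri (+1)  2404: Sun (+2) ✓  2405: Mon (+1)  2406: Tue (+1)  2407: Wed (+1)
  2408: Fri (+2)  2409: Sat (+1)  2410: Sun (+1) ✓  2411: Mon (+1)  2412: Wed (+2)
  2413: Thu (+1)  2414: Fri (+1)  2415: Sat (+1)  2416: Mon (+2)
Sunday years: 2337, 2343, 2348, 2354, 2365, 2371, 2376, 2382, 2393, 2399, 2404, 2410 — 12 in total.

12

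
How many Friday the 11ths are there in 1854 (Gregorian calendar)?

Check the 11th of each month of 1854: Jan 11: Wed, Feb 11: Sat, Mar 11: Sat, Apr 11: Tue, May 11: Thu, Jun 11: Sun, Jul 11: Tue, Aug 11: Fri, Sep 11: Mon, Oct 11: Wed, Nov 11: Sat, Dec 11: Mon.
Friday occurs in August — 1 month.

1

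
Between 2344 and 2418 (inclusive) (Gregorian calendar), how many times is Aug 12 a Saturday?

Track Aug 12's weekday year by year (advancing +1, or +2 across a Feb 29):
  2344: Sat ✓  2345: Sun (+1)  2346: Mon (+1)  2347: Tue (+1)  2348: Thu (+2)
  2349: Fri (+1)  2350: Sat (+1) ✓  2351: Sun (+1)  2352: Tue (+2)  2353: Wed (+1)
  2354: Thu (+1)  2355: Fri (+1)  2356: Sun (+2)  2357: Mon (+1)  … (47 more years) …
  2405: Fri (+1)  2406: Sat (+1) ✓  2407: Sun (+1)  2408: Tue (+2)  2409: Wed (+1)
  2410: Thu (+1)  2411: Fri (+1)  2412: Sun (+2)  2413: Mon (+1)  2414: Tue (+1)
  2415: Wed (+1)  2416: Fri (+2)  2417: Sat (+1) ✓  2418: Sun (+1)
Saturday years: 2344, 2350, 2361, 2367, 2372, 2378, 2389, 2395, 2400, 2406, 2417 — 11 in total.

11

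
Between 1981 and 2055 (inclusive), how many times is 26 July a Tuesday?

11

Track 26 July's weekday year by year (advancing +1, or +2 across a Feb 29):
  1981: Sun  1982: Mon (+1)  1983: Tue (+1) ✓  1984: Thu (+2)  1985: Fri (+1)
  1986: Sat (+1)  1987: Sun (+1)  1988: Tue (+2) ✓  1989: Wed (+1)  1990: Thu (+1)
  1991: Fri (+1)  1992: Sun (+2)  1993: Mon (+1)  1994: Tue (+1) ✓  … (47 more years) …
  2042: Sat (+1)  2043: Sun (+1)  2044: Tue (+2) ✓  2045: Wed (+1)  2046: Thu (+1)
  2047: Fri (+1)  2048: Sun (+2)  2049: Mon (+1)  2050: Tue (+1) ✓  2051: Wed (+1)
  2052: Fri (+2)  2053: Sat (+1)  2054: Sun (+1)  2055: Mon (+1)
Tuesday years: 1983, 1988, 1994, 2005, 2011, 2016, 2022, 2033, 2039, 2044, 2050 — 11 in total.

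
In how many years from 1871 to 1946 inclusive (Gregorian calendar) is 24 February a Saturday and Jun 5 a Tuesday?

9

Check each year's weekday for 24 February and Jun 5:
  1871: Fri/Mon  1872: Sat/Wed  1873: Mon/Thu  1874: Tue/Fri  1875: Wed/Sat  1876: Thu/Mon  1877: Sat/Tue ✓  1878: Sun/Wed  1879: Mon/Thu  1880: Tue/Sat  1881: Thu/Sun  1882: Fri/Mon  1883: Sat/Tue ✓  1884: Sun/Thu  …(48 more)…  1933: Fri/Mon  1934: Sat/Tue ✓  1935: Sun/Wed  1936: Mon/Fri  1937: Wed/Sat  1938: Thu/Sun  1939: Fri/Mon  1940: Sat/Wed  1941: Mon/Thu  1942: Tue/Fri  1943: Wed/Sat  1944: Thu/Mon  1945: Sat/Tue ✓  1946: Sun/Wed
Both conditions hold in: 1877, 1883, 1894, 1900, 1906, 1917, 1923, 1934, 1945 — 9.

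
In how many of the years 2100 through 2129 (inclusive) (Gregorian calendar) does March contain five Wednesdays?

March has 31 days; it has five Wednesdays when Wednesday falls among the first (month-length − 28) days — i.e. when March 1 is one of Wednesday/Tuesday/Monday.
March 1 by year: 2100:Mon✓ 2101:Tue✓ 2102:Wed✓ 2103:Thu 2104:Sat 2105:Sun 2106:Mon✓ 2107:Tue✓ 2108:Thu 2109:Fri 2110:Sat 2111:Sun 2112:Tue✓ 2113:Wed✓ 2114:Thu 2115:Fri 2116:Sun 2117:Mon✓ 2118:Tue✓ 2119:Wed✓ 2120:Fri 2121:Sat 2122:Sun 2123:Mon✓ 2124:Wed✓ 2125:Thu 2126:Fri 2127:Sat 2128:Mon✓ 2129:Tue✓
Years with five Wednesdays: 2100, 2101, 2102, 2106, 2107, 2112, 2113, 2117, 2118, 2119, 2123, 2124, 2128, 2129 → 14.

14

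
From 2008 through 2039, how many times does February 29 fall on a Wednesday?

Leap years in 2008–2039: 8 of them.
Feb 29 weekday advances by 5 (mod 7) from one leap year to the next four years later (or differs when a century non-leap intervenes).
Leap-day weekdays: 2008:Fri 2012:Wed✓ 2016:Mon 2020:Sat 2024:Thu 2028:Tue 2032:Sun 2036:Fri
Wednesday: 2012 → 1.

1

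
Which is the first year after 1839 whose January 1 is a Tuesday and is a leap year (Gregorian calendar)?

1856

Jan 1 advances by 2 weekdays after a leap year and by 1 after a common year.
1839: Jan 1 is Tuesday.
1840: Wednesday (leap)
1841: Friday
1842: Saturday
1843: Sunday
1844: Monday (leap)
1845: Wednesday
1846: Thursday
1847: Friday
1848: Saturday (leap)
1849: Monday
1850: Tuesday
1851: Wednesday
1852: Thursday (leap)
1853: Saturday
1854: Sunday
1855: Monday
1856: Tuesday (leap)
1856 begins on a Tuesday and is a leap year.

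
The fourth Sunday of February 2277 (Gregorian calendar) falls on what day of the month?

25

February 1, 2277 is a Thursday, so the first Sunday is the 4th.
The fourth Sunday is 4 + 21 = 25.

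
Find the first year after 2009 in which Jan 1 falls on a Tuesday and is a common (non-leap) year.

Jan 1 advances by 2 weekdays after a leap year and by 1 after a common year.
2009: Jan 1 is Thursday.
2010: Friday
2011: Saturday
2012: Sunday (leap)
2013: Tuesday
2013 begins on a Tuesday and is a common year.

2013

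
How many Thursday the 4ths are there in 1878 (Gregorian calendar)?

Check the 4th of each month of 1878: Jan 4: Fri, Feb 4: Mon, Mar 4: Mon, Apr 4: Thu, May 4: Sat, Jun 4: Tue, Jul 4: Thu, Aug 4: Sun, Sep 4: Wed, Oct 4: Fri, Nov 4: Mon, Dec 4: Wed.
Thursday occurs in April, July — 2 months.

2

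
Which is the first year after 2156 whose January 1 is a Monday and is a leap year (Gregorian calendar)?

2176

Jan 1 advances by 2 weekdays after a leap year and by 1 after a common year.
2156: Jan 1 is Thursday (leap).
2157: Saturday
2158: Sunday
2159: Monday
2160: Tuesday (leap)
2161: Thursday
2162: Friday
2163: Saturday
2164: Sunday (leap)
2165: Tuesday
2166: Wednesday
2167: Thursday
2168: Friday (leap)
2169: Sunday
2170: Monday
2171: Tuesday
2172: Wednesday (leap)
2173: Friday
2174: Saturday
2175: Sunday
2176: Monday (leap)
2176 begins on a Monday and is a leap year.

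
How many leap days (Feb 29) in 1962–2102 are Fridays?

5

Leap years in 1962–2102: 34 of them.
Feb 29 weekday advances by 5 (mod 7) from one leap year to the next four years later (or differs when a century non-leap intervenes).
Leap-day weekdays: 1964:Sat 1968:Thu 1972:Tue 1976:Sun 1980:Fri✓ 1984:Wed 1988:Mon 1992:Sat 1996:Thu 2000:Tue 2004:Sun 2008:Fri✓ 2012:Wed …(8 more)… 2048:Sat 2052:Thu 2056:Tue 2060:Sun 2064:Fri✓ 2068:Wed 2072:Mon 2076:Sat 2080:Thu 2084:Tue 2088:Sun 2092:Fri✓ 2096:Wed
Friday: 1980, 2008, 2036, 2064, 2092 → 5.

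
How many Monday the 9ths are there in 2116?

2

Check the 9th of each month of 2116: Jan 9: Thu, Feb 9: Sun, Mar 9: Mon, Apr 9: Thu, May 9: Sat, Jun 9: Tue, Jul 9: Thu, Aug 9: Sun, Sep 9: Wed, Oct 9: Fri, Nov 9: Mon, Dec 9: Wed.
Monday occurs in March, November — 2 months.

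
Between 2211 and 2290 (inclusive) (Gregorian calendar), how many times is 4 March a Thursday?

12

Track 4 March's weekday year by year (advancing +1, or +2 across a Feb 29):
  2211: Mon  2212: Wed (+2)  2213: Thu (+1) ✓  2214: Fri (+1)  2215: Sat (+1)
  2216: Mon (+2)  2217: Tue (+1)  2218: Wed (+1)  2219: Thu (+1) ✓  2220: Sat (+2)
  2221: Sun (+1)  2222: Mon (+1)  2223: Tue (+1)  2224: Thu (+2) ✓  … (52 more years) …
  2277: Sun (+1)  2278: Mon (+1)  2279: Tue (+1)  2280: Thu (+2) ✓  2281: Fri (+1)
  2282: Sat (+1)  2283: Sun (+1)  2284: Tue (+2)  2285: Wed (+1)  2286: Thu (+1) ✓
  2287: Fri (+1)  2288: Sun (+2)  2289: Mon (+1)  2290: Tue (+1)
Thursday years: 2213, 2219, 2224, 2230, 2241, 2247, 2252, 2258, 2269, 2275, 2280, 2286 — 12 in total.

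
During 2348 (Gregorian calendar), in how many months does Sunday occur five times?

4

A month of length L has five Sundays iff its first Sunday is on day ≤ L−28 (so day 1–3 in a 31-day month, 1–2 in a 30-day month, day 1 in a leap February).
Checking each month of 2348: Jan starts Thu (31d); Feb starts Sun (29d) ✓; Mar starts Mon (31d); Apr starts Thu (30d); May starts Sat (31d) ✓; Jun starts Tue (30d); Jul starts Thu (31d); Aug starts Sun (31d) ✓; Sep starts Wed (30d); Oct starts Fri (31d) ✓; Nov starts Mon (30d); Dec starts Wed (31d).
Five-Sunday months: February, May, August, October → 4.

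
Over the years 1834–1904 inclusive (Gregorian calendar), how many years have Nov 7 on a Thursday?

10

Track Nov 7's weekday year by year (advancing +1, or +2 across a Feb 29):
  1834: Fri  1835: Sat (+1)  1836: Mon (+2)  1837: Tue (+1)  1838: Wed (+1)
  1839: Thu (+1) ✓  1840: Sat (+2)  1841: Sun (+1)  1842: Mon (+1)  1843: Tue (+1)
  1844: Thu (+2) ✓  1845: Fri (+1)  1846: Sat (+1)  1847: Sun (+1)  … (43 more years) …
  1891: Sat (+1)  1892: Mon (+2)  1893: Tue (+1)  1894: Wed (+1)  1895: Thu (+1) ✓
  1896: Sat (+2)  1897: Sun (+1)  1898: Mon (+1)  1899: Tue (+1)  1900: Wed (+1)
  1901: Thu (+1) ✓  1902: Fri (+1)  1903: Sat (+1)  1904: Mon (+2)
Thursday years: 1839, 1844, 1850, 1861, 1867, 1872, 1878, 1889, 1895, 1901 — 10 in total.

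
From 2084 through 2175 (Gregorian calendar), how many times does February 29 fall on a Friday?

4

Leap years in 2084–2175: 22 of them.
Feb 29 weekday advances by 5 (mod 7) from one leap year to the next four years later (or differs when a century non-leap intervenes).
Leap-day weekdays: 2084:Tue 2088:Sun 2092:Fri✓ 2096:Wed 2104:Fri✓ 2108:Wed 2112:Mon 2116:Sat 2120:Thu 2124:Tue 2128:Sun 2132:Fri✓ 2136:Wed 2140:Mon 2144:Sat 2148:Thu 2152:Tue 2156:Sun 2160:Fri✓ 2164:Wed 2168:Mon 2172:Sat
Friday: 2092, 2104, 2132, 2160 → 4.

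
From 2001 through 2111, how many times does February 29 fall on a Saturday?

Leap years in 2001–2111: 26 of them.
Feb 29 weekday advances by 5 (mod 7) from one leap year to the next four years later (or differs when a century non-leap intervenes).
Leap-day weekdays: 2004:Sun 2008:Fri 2012:Wed 2016:Mon 2020:Sat✓ 2024:Thu 2028:Tue 2032:Sun 2036:Fri 2040:Wed 2044:Mon 2048:Sat✓ 2052:Thu 2056:Tue 2060:Sun 2064:Fri 2068:Wed 2072:Mon 2076:Sat✓ 2080:Thu 2084:Tue 2088:Sun 2092:Fri 2096:Wed 2104:Fri 2108:Wed
Saturday: 2020, 2048, 2076 → 3.

3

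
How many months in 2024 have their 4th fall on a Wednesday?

2

Check the 4th of each month of 2024: Jan 4: Thu, Feb 4: Sun, Mar 4: Mon, Apr 4: Thu, May 4: Sat, Jun 4: Tue, Jul 4: Thu, Aug 4: Sun, Sep 4: Wed, Oct 4: Fri, Nov 4: Mon, Dec 4: Wed.
Wednesday occurs in September, December — 2 months.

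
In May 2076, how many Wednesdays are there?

4

May 2076 has 31 days and begins on Friday.
The first Wednesday is May 6.
Wednesdays fall on 6, 13, 20, 27 — that's 4.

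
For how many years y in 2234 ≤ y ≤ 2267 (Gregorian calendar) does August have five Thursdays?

15

August has 31 days; it has five Thursdays when Thursday falls among the first (month-length − 28) days — i.e. when August 1 is one of Thursday/Wednesday/Tuesday.
August 1 by year: 2234:Fri 2235:Sat 2236:Mon 2237:Tue✓ 2238:Wed✓ 2239:Thu✓ 2240:Sat 2241:Sun 2242:Mon 2243:Tue✓ 2244:Thu✓ 2245:Fri 2246:Sat 2247:Sun 2248:Tue✓ …(4 more)… 2253:Mon 2254:Tue✓ 2255:Wed✓ 2256:Fri 2257:Sat 2258:Sun 2259:Mon 2260:Wed✓ 2261:Thu✓ 2262:Fri 2263:Sat 2264:Mon 2265:Tue✓ 2266:Wed✓ 2267:Thu✓
Years with five Thursdays: 2237, 2238, 2239, 2243, 2244, 2248, 2249, 2250, 2254, 2255, 2260, 2261, 2265, 2266, 2267 → 15.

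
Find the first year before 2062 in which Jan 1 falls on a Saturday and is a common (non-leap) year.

2061

Jan 1 advances by 2 weekdays after a leap year and by 1 after a common year.
2062: Jan 1 is Sunday.
2061: Saturday
2061 begins on a Saturday and is a common year.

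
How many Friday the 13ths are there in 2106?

Check the 13th of each month of 2106: Jan 13: Wed, Feb 13: Sat, Mar 13: Sat, Apr 13: Tue, May 13: Thu, Jun 13: Sun, Jul 13: Tue, Aug 13: Fri, Sep 13: Mon, Oct 13: Wed, Nov 13: Sat, Dec 13: Mon.
Friday occurs in August — 1 month.

1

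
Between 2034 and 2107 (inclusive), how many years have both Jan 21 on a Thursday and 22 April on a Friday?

2

Check each year's weekday for Jan 21 and 22 April:
  2034: Sat/Sat  2035: Sun/Sun  2036: Mon/Tue  2037: Wed/Wed  2038: Thu/Thu  2039: Fri/Fri  2040: Sat/Sun  2041: Mon/Mon  2042: Tue/Tue  2043: Wed/Wed  2044: Thu/Fri ✓  2045: Sat/Sat  2046: Sun/Sun  2047: Mon/Mon  …(46 more)…  2094: Thu/Thu  2095: Fri/Fri  2096: Sat/Sun  2097: Mon/Mon  2098: Tue/Tue  2099: Wed/Wed  2100: Thu/Thu  2101: Fri/Fri  2102: Sat/Sat  2103: Sun/Sun  2104: Mon/Tue  2105: Wed/Wed  2106: Thu/Thu  2107: Fri/Fri
Both conditions hold in: 2044, 2072 — 2.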